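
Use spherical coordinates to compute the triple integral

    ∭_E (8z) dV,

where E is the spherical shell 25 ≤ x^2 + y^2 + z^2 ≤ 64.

In spherical coordinates, x = ρ sin(φ) cos(θ), y = ρ sin(φ) sin(θ), z = ρ cos(φ), and dV = ρ^2 sin(φ) dρ dφ dθ.

The integrand becomes 8ρ cos(φ), so

    ∭_E (8z) dV = ∫_{0}^{2π} ∫_{0}^{π} ∫_{5}^{8} (8ρ cos(φ)) · ρ^2 sin(φ) dρ dφ dθ.

Inner (ρ): 3471sin(2φ).
Middle (φ): 0.
Outer (θ): 0.

Therefore the triple integral equals 0.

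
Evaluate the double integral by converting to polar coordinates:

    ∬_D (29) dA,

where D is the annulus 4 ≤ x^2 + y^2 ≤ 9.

The region D is 2 ≤ r ≤ 3, 0 ≤ θ ≤ 2π in polar coordinates, where x = r cos(θ), y = r sin(θ), and dA = r dr dθ.

Under the substitution, the integrand becomes 29, so

    ∬_D (29) dA = ∫_{0}^{2π} ∫_{2}^{3} (29) · r dr dθ.

Inner integral (in r): ∫_{2}^{3} (29) · r dr = 145/2.

Outer integral (in θ): ∫_{0}^{2π} (145/2) dθ = 145π.

Therefore ∬_D (29) dA = 145π.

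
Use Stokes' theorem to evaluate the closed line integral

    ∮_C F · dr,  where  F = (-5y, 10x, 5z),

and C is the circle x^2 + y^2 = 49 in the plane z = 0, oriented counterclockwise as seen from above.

Let S be the flat disk x^2 + y^2 ≤ 49 in the plane z = 0, with upward unit normal n̂ = ẑ. By Stokes' theorem,

    ∮_C F · dr = ∬_S (∇ × F) · n̂ dS = ∬_D (curl F)_z dA,

where D is the disk x^2 + y^2 ≤ 49.

Compute the curl of F = (-5y, 10x, 5z):
    (∇ × F)_x = ∂F_z/∂y - ∂F_y/∂z = 0,
    (∇ × F)_y = ∂F_x/∂z - ∂F_z/∂x = 0,
    (∇ × F)_z = ∂F_y/∂x - ∂F_x/∂y = 15.

On z = 0, (curl F)_z = 15.

Convert to polar (x = r cos θ, y = r sin θ, dA = r dr dθ); the integrand becomes 15, so

    ∬_D (curl F)_z dA = ∫_0^{2π} ∫_0^{7} (15) · r dr dθ.

Inner (r from 0 to 7): 735/2.
Outer (θ from 0 to 2π): 735π.

Therefore ∮_C F · dr = 735π.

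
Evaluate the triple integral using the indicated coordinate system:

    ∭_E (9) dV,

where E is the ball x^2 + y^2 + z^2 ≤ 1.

In spherical coordinates, x = ρ sin(φ) cos(θ), y = ρ sin(φ) sin(θ), z = ρ cos(φ), and dV = ρ^2 sin(φ) dρ dφ dθ.

The integrand becomes 9, so

    ∭_E (9) dV = ∫_{0}^{2π} ∫_{0}^{π} ∫_{0}^{1} (9) · ρ^2 sin(φ) dρ dφ dθ.

Inner (ρ): 3sin(φ).
Middle (φ): 6.
Outer (θ): 12π.

Therefore the triple integral equals 12π.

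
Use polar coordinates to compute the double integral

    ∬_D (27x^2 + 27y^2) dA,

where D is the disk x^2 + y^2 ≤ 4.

The region D is 0 ≤ r ≤ 2, 0 ≤ θ ≤ 2π in polar coordinates, where x = r cos(θ), y = r sin(θ), and dA = r dr dθ.

Under the substitution, the integrand becomes 27r^2, so

    ∬_D (27x^2 + 27y^2) dA = ∫_{0}^{2π} ∫_{0}^{2} (27r^2) · r dr dθ.

Inner integral (in r): ∫_{0}^{2} (27r^2) · r dr = 108.

Outer integral (in θ): ∫_{0}^{2π} (108) dθ = 216π.

Therefore ∬_D (27x^2 + 27y^2) dA = 216π.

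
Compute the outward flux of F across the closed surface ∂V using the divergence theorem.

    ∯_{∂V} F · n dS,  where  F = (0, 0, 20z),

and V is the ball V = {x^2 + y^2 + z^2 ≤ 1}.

By the divergence theorem,

    ∯_{∂V} F · n dS = ∭_V (∇ · F) dV.

Compute the divergence:
    ∇ · F = ∂F_x/∂x + ∂F_y/∂y + ∂F_z/∂z = 0 + 0 + 20 = 20.

In spherical coordinates, x = ρ sin(φ) cos(θ), y = ρ sin(φ) sin(θ), z = ρ cos(φ), dV = ρ^2 sin(φ) dρ dφ dθ, with 0 ≤ ρ ≤ 1, 0 ≤ φ ≤ π, 0 ≤ θ ≤ 2π.

The integrand, after substitution and multiplying by the volume element, becomes (20) · ρ^2 sin(φ), so

    ∭_V (∇·F) dV = ∫_0^{2π} ∫_0^{π} ∫_0^{1} (20) · ρ^2 sin(φ) dρ dφ dθ.

Inner (ρ from 0 to 1): 20sin(φ)/3.
Middle (φ from 0 to π): 40/3.
Outer (θ from 0 to 2π): 80π/3.

Therefore ∯_{∂V} F · n dS = 80π/3.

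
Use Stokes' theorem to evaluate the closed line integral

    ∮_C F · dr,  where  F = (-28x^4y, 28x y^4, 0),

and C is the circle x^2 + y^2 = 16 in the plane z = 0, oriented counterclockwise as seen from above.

Let S be the flat disk x^2 + y^2 ≤ 16 in the plane z = 0, with upward unit normal n̂ = ẑ. By Stokes' theorem,

    ∮_C F · dr = ∬_S (∇ × F) · n̂ dS = ∬_D (curl F)_z dA,

where D is the disk x^2 + y^2 ≤ 16.

Compute the curl of F = (-28x^4y, 28x y^4, 0):
    (∇ × F)_x = ∂F_z/∂y - ∂F_y/∂z = 0,
    (∇ × F)_y = ∂F_x/∂z - ∂F_z/∂x = 0,
    (∇ × F)_z = ∂F_y/∂x - ∂F_x/∂y = 28x^4 + 28y^4.

On z = 0, (curl F)_z = 28x^4 + 28y^4.

Convert to polar (x = r cos θ, y = r sin θ, dA = r dr dθ); the integrand becomes 28r^4(sin(θ)^4 + cos(θ)^4), so

    ∬_D (curl F)_z dA = ∫_0^{2π} ∫_0^{4} (28r^4(sin(θ)^4 + cos(θ)^4)) · r dr dθ.

Inner (r from 0 to 4): 57344sin(θ)^4/3 + 57344cos(θ)^4/3.
Outer (θ from 0 to 2π): 28672π.

Therefore ∮_C F · dr = 28672π.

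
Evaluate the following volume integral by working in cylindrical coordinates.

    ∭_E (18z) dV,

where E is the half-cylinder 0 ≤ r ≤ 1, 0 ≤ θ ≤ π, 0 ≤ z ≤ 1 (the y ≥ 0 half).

In cylindrical coordinates, x = r cos(θ), y = r sin(θ), z = z, and dV = r dr dθ dz.

The integrand becomes 18z, so

    ∭_E (18z) dV = ∫_{0}^{π} ∫_{0}^{1} ∫_{0}^{1} (18z) · r dz dr dθ.

Inner (z): 9r.
Middle (r from 0 to 1): 9/2.
Outer (θ): 9π/2.

Therefore the triple integral equals 9π/2.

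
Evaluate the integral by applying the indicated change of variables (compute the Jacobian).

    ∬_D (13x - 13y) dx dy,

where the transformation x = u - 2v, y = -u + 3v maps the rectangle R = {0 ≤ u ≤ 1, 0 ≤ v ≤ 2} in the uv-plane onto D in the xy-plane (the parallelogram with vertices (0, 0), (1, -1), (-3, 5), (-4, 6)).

Compute the Jacobian determinant of (x, y) with respect to (u, v):

    ∂(x,y)/∂(u,v) = | 1  -2 | = (1)(3) - (-2)(-1) = 1.
                   | -1  3 |

Its absolute value is |J| = 1 (the area scaling factor).

Substituting x = u - 2v, y = -u + 3v into the integrand,

    13x - 13y → 26u - 65v,

so the integral becomes

    ∬_R (26u - 65v) · |J| du dv = ∫_0^1 ∫_0^2 (26u - 65v) dv du.

Inner (v): 52u - 130.
Outer (u): -104.

Therefore ∬_D (13x - 13y) dx dy = -104.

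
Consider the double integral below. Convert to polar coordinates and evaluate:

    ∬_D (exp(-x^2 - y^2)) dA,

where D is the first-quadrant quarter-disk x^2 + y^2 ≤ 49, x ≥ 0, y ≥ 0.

The region D is 0 ≤ r ≤ 7, 0 ≤ θ ≤ π/2 in polar coordinates, where x = r cos(θ), y = r sin(θ), and dA = r dr dθ.

Under the substitution, the integrand becomes exp(-r^2), so

    ∬_D (exp(-x^2 - y^2)) dA = ∫_{0}^{π/2} ∫_{0}^{7} (exp(-r^2)) · r dr dθ.

Inner integral (in r): ∫_{0}^{7} (exp(-r^2)) · r dr = -(1 - exp(49))exp(-49)/2.

Outer integral (in θ): ∫_{0}^{π/2} (-(1 - exp(49))exp(-49)/2) dθ = -π exp(-49)/4 + π/4.

Therefore ∬_D (exp(-x^2 - y^2)) dA = -π exp(-49)/4 + π/4.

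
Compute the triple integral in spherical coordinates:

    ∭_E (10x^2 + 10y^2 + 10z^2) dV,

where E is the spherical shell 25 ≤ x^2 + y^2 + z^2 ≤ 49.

In spherical coordinates, x = ρ sin(φ) cos(θ), y = ρ sin(φ) sin(θ), z = ρ cos(φ), and dV = ρ^2 sin(φ) dρ dφ dθ.

The integrand becomes 10ρ^2, so

    ∭_E (10x^2 + 10y^2 + 10z^2) dV = ∫_{0}^{2π} ∫_{0}^{π} ∫_{5}^{7} (10ρ^2) · ρ^2 sin(φ) dρ dφ dθ.

Inner (ρ): 27364sin(φ).
Middle (φ): 54728.
Outer (θ): 109456π.

Therefore the triple integral equals 109456π.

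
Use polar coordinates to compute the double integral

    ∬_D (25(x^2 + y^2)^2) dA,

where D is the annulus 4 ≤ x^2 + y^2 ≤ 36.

The region D is 2 ≤ r ≤ 6, 0 ≤ θ ≤ 2π in polar coordinates, where x = r cos(θ), y = r sin(θ), and dA = r dr dθ.

Under the substitution, the integrand becomes 25r^4, so

    ∬_D (25(x^2 + y^2)^2) dA = ∫_{0}^{2π} ∫_{2}^{6} (25r^4) · r dr dθ.

Inner integral (in r): ∫_{2}^{6} (25r^4) · r dr = 582400/3.

Outer integral (in θ): ∫_{0}^{2π} (582400/3) dθ = 1164800π/3.

Therefore ∬_D (25(x^2 + y^2)^2) dA = 1164800π/3.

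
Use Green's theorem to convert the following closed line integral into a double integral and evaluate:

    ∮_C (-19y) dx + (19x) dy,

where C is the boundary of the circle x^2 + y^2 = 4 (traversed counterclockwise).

Green's theorem converts the closed line integral into a double integral over the enclosed region D:

    ∮_C P dx + Q dy = ∬_D (∂Q/∂x - ∂P/∂y) dA.

Here P = -19y, Q = 19x, so

    ∂Q/∂x = 19,    ∂P/∂y = -19,
    ∂Q/∂x - ∂P/∂y = 38.

D is the region x^2 + y^2 ≤ 4. Evaluating the double integral:

In polar coordinates (x = r cos θ, y = r sin θ, dA = r dr dθ) the integrand becomes 38, so

    ∬_D (38) dA = ∫_0^{2π} ∫_0^{2} (38) · r dr dθ.

Inner (r from 0 to 2): 76.
Outer (θ from 0 to 2π): 152π.

Therefore ∮_C P dx + Q dy = 152π.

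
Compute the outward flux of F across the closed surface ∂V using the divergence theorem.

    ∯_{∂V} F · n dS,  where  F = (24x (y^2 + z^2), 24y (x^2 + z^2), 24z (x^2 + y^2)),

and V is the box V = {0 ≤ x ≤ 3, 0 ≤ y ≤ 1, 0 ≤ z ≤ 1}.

By the divergence theorem,

    ∯_{∂V} F · n dS = ∭_V (∇ · F) dV.

Compute the divergence:
    ∇ · F = ∂F_x/∂x + ∂F_y/∂y + ∂F_z/∂z = 24y^2 + 24z^2 + 24x^2 + 24z^2 + 24x^2 + 24y^2 = 48x^2 + 48y^2 + 48z^2.

V is a rectangular box, so dV = dx dy dz with 0 ≤ x ≤ 3, 0 ≤ y ≤ 1, 0 ≤ z ≤ 1.

Integrate (48x^2 + 48y^2 + 48z^2) over V as an iterated integral:

    ∭_V (∇·F) dV = ∫_0^{3} ∫_0^{1} ∫_0^{1} (48x^2 + 48y^2 + 48z^2) dz dy dx.

Inner (z from 0 to 1): 48x^2 + 48y^2 + 16.
Middle (y from 0 to 1): 48x^2 + 32.
Outer (x from 0 to 3): 528.

Therefore ∯_{∂V} F · n dS = 528.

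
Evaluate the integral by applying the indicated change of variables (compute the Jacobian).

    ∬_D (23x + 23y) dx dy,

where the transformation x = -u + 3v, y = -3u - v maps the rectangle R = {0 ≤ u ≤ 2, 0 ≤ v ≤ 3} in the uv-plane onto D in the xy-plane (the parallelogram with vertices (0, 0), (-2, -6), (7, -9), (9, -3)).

Compute the Jacobian determinant of (x, y) with respect to (u, v):

    ∂(x,y)/∂(u,v) = | -1  3 | = (-1)(-1) - (3)(-3) = 10.
                   | -3  -1 |

Its absolute value is |J| = 10 (the area scaling factor).

Substituting x = -u + 3v, y = -3u - v into the integrand,

    23x + 23y → -92u + 46v,

so the integral becomes

    ∬_R (-92u + 46v) · |J| du dv = ∫_0^2 ∫_0^3 (-920u + 460v) dv du.

Inner (v): 2070 - 2760u.
Outer (u): -1380.

Therefore ∬_D (23x + 23y) dx dy = -1380.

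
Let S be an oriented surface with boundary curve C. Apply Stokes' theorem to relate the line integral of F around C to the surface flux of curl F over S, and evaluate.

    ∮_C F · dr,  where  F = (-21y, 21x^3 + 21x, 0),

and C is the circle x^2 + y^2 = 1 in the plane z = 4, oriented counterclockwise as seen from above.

Let S be the flat disk x^2 + y^2 ≤ 1 in the plane z = 4, with upward unit normal n̂ = ẑ. By Stokes' theorem,

    ∮_C F · dr = ∬_S (∇ × F) · n̂ dS = ∬_D (curl F)_z dA,

where D is the disk x^2 + y^2 ≤ 1.

Compute the curl of F = (-21y, 21x^3 + 21x, 0):
    (∇ × F)_x = ∂F_z/∂y - ∂F_y/∂z = 0,
    (∇ × F)_y = ∂F_x/∂z - ∂F_z/∂x = 0,
    (∇ × F)_z = ∂F_y/∂x - ∂F_x/∂y = 63x^2 + 42.

On z = 4, (curl F)_z = 63x^2 + 42.

Convert to polar (x = r cos θ, y = r sin θ, dA = r dr dθ); the integrand becomes 63r^2cos(θ)^2 + 42, so

    ∬_D (curl F)_z dA = ∫_0^{2π} ∫_0^{1} (63r^2cos(θ)^2 + 42) · r dr dθ.

Inner (r from 0 to 1): 63cos(θ)^2/4 + 21.
Outer (θ from 0 to 2π): 231π/4.

Therefore ∮_C F · dr = 231π/4.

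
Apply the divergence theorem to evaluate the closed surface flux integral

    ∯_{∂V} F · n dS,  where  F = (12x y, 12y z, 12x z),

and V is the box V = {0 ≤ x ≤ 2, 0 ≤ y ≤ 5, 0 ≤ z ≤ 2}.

By the divergence theorem,

    ∯_{∂V} F · n dS = ∭_V (∇ · F) dV.

Compute the divergence:
    ∇ · F = ∂F_x/∂x + ∂F_y/∂y + ∂F_z/∂z = 12y + 12z + 12x = 12x + 12y + 12z.

V is a rectangular box, so dV = dx dy dz with 0 ≤ x ≤ 2, 0 ≤ y ≤ 5, 0 ≤ z ≤ 2.

Integrate (12x + 12y + 12z) over V as an iterated integral:

    ∭_V (∇·F) dV = ∫_0^{2} ∫_0^{5} ∫_0^{2} (12x + 12y + 12z) dz dy dx.

Inner (z from 0 to 2): 24x + 24y + 24.
Middle (y from 0 to 5): 120x + 420.
Outer (x from 0 to 2): 1080.

Therefore ∯_{∂V} F · n dS = 1080.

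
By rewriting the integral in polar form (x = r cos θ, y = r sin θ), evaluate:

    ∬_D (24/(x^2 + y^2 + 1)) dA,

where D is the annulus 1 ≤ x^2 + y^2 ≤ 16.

The region D is 1 ≤ r ≤ 4, 0 ≤ θ ≤ 2π in polar coordinates, where x = r cos(θ), y = r sin(θ), and dA = r dr dθ.

Under the substitution, the integrand becomes 24/(r^2 + 1), so

    ∬_D (24/(x^2 + y^2 + 1)) dA = ∫_{0}^{2π} ∫_{1}^{4} (24/(r^2 + 1)) · r dr dθ.

Inner integral (in r): ∫_{1}^{4} (24/(r^2 + 1)) · r dr = log(582622237229761/4096).

Outer integral (in θ): ∫_{0}^{2π} (log(582622237229761/4096)) dθ = log((582622237229761/4096)^(2π)).

Therefore ∬_D (24/(x^2 + y^2 + 1)) dA = log((582622237229761/4096)^(2π)).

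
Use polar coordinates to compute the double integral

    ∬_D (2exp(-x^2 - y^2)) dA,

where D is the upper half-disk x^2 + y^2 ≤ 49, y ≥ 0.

The region D is 0 ≤ r ≤ 7, 0 ≤ θ ≤ π in polar coordinates, where x = r cos(θ), y = r sin(θ), and dA = r dr dθ.

Under the substitution, the integrand becomes 2exp(-r^2), so

    ∬_D (2exp(-x^2 - y^2)) dA = ∫_{0}^{π} ∫_{0}^{7} (2exp(-r^2)) · r dr dθ.

Inner integral (in r): ∫_{0}^{7} (2exp(-r^2)) · r dr = 1 - exp(-49).

Outer integral (in θ): ∫_{0}^{π} (1 - exp(-49)) dθ = -π exp(-49) + π.

Therefore ∬_D (2exp(-x^2 - y^2)) dA = -π exp(-49) + π.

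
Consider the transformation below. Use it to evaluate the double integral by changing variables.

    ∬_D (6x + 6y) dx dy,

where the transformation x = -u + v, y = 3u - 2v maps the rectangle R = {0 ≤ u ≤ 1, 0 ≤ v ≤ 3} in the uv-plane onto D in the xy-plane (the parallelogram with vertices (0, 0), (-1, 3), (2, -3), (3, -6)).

Compute the Jacobian determinant of (x, y) with respect to (u, v):

    ∂(x,y)/∂(u,v) = | -1  1 | = (-1)(-2) - (1)(3) = -1.
                   | 3  -2 |

Its absolute value is |J| = 1 (the area scaling factor).

Substituting x = -u + v, y = 3u - 2v into the integrand,

    6x + 6y → 12u - 6v,

so the integral becomes

    ∬_R (12u - 6v) · |J| du dv = ∫_0^1 ∫_0^3 (12u - 6v) dv du.

Inner (v): 36u - 27.
Outer (u): -9.

Therefore ∬_D (6x + 6y) dx dy = -9.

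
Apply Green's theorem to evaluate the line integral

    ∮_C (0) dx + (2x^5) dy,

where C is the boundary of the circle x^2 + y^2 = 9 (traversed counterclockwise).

Green's theorem converts the closed line integral into a double integral over the enclosed region D:

    ∮_C P dx + Q dy = ∬_D (∂Q/∂x - ∂P/∂y) dA.

Here P = 0, Q = 2x^5, so

    ∂Q/∂x = 10x^4,    ∂P/∂y = 0,
    ∂Q/∂x - ∂P/∂y = 10x^4.

D is the region x^2 + y^2 ≤ 9. Evaluating the double integral:

In polar coordinates (x = r cos θ, y = r sin θ, dA = r dr dθ) the integrand becomes 10r^4cos(θ)^4, so

    ∬_D (10x^4) dA = ∫_0^{2π} ∫_0^{3} (10r^4cos(θ)^4) · r dr dθ.

Inner (r from 0 to 3): 1215cos(θ)^4.
Outer (θ from 0 to 2π): 3645π/4.

Therefore ∮_C P dx + Q dy = 3645π/4.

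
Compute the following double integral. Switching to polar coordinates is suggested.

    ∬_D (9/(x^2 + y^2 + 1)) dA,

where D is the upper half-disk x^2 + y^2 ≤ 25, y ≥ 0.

The region D is 0 ≤ r ≤ 5, 0 ≤ θ ≤ π in polar coordinates, where x = r cos(θ), y = r sin(θ), and dA = r dr dθ.

Under the substitution, the integrand becomes 9/(r^2 + 1), so

    ∬_D (9/(x^2 + y^2 + 1)) dA = ∫_{0}^{π} ∫_{0}^{5} (9/(r^2 + 1)) · r dr dθ.

Inner integral (in r): ∫_{0}^{5} (9/(r^2 + 1)) · r dr = 9log(26)/2.

Outer integral (in θ): ∫_{0}^{π} (9log(26)/2) dθ = 9π log(26)/2.

Therefore ∬_D (9/(x^2 + y^2 + 1)) dA = 9π log(26)/2.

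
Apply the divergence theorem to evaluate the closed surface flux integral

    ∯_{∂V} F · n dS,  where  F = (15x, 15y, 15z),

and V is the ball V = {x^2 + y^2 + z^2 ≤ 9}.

By the divergence theorem,

    ∯_{∂V} F · n dS = ∭_V (∇ · F) dV.

Compute the divergence:
    ∇ · F = ∂F_x/∂x + ∂F_y/∂y + ∂F_z/∂z = 15 + 15 + 15 = 45.

In spherical coordinates, x = ρ sin(φ) cos(θ), y = ρ sin(φ) sin(θ), z = ρ cos(φ), dV = ρ^2 sin(φ) dρ dφ dθ, with 0 ≤ ρ ≤ 3, 0 ≤ φ ≤ π, 0 ≤ θ ≤ 2π.

The integrand, after substitution and multiplying by the volume element, becomes (45) · ρ^2 sin(φ), so

    ∭_V (∇·F) dV = ∫_0^{2π} ∫_0^{π} ∫_0^{3} (45) · ρ^2 sin(φ) dρ dφ dθ.

Inner (ρ from 0 to 3): 405sin(φ).
Middle (φ from 0 to π): 810.
Outer (θ from 0 to 2π): 1620π.

Therefore ∯_{∂V} F · n dS = 1620π.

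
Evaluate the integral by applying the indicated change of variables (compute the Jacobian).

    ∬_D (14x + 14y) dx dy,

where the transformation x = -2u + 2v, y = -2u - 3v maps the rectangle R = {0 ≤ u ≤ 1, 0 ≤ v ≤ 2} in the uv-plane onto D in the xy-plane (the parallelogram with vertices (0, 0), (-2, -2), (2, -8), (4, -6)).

Compute the Jacobian determinant of (x, y) with respect to (u, v):

    ∂(x,y)/∂(u,v) = | -2  2 | = (-2)(-3) - (2)(-2) = 10.
                   | -2  -3 |

Its absolute value is |J| = 10 (the area scaling factor).

Substituting x = -2u + 2v, y = -2u - 3v into the integrand,

    14x + 14y → -56u - 14v,

so the integral becomes

    ∬_R (-56u - 14v) · |J| du dv = ∫_0^1 ∫_0^2 (-560u - 140v) dv du.

Inner (v): -1120u - 280.
Outer (u): -840.

Therefore ∬_D (14x + 14y) dx dy = -840.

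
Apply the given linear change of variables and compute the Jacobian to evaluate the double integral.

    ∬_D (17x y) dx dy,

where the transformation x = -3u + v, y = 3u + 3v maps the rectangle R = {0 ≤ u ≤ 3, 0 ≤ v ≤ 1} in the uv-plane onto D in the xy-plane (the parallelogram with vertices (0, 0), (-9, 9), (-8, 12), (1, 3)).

Compute the Jacobian determinant of (x, y) with respect to (u, v):

    ∂(x,y)/∂(u,v) = | -3  1 | = (-3)(3) - (1)(3) = -12.
                   | 3  3 |

Its absolute value is |J| = 12 (the area scaling factor).

Substituting x = -3u + v, y = 3u + 3v into the integrand,

    17x y → -153u^2 - 102u v + 51v^2,

so the integral becomes

    ∬_R (-153u^2 - 102u v + 51v^2) · |J| du dv = ∫_0^3 ∫_0^1 (-1836u^2 - 1224u v + 612v^2) dv du.

Inner (v): -1836u^2 - 612u + 204.
Outer (u): -18666.

Therefore ∬_D (17x y) dx dy = -18666.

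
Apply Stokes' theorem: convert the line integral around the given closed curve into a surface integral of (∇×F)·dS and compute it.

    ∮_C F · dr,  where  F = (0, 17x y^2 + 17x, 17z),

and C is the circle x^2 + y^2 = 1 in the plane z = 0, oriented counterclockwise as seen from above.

Let S be the flat disk x^2 + y^2 ≤ 1 in the plane z = 0, with upward unit normal n̂ = ẑ. By Stokes' theorem,

    ∮_C F · dr = ∬_S (∇ × F) · n̂ dS = ∬_D (curl F)_z dA,

where D is the disk x^2 + y^2 ≤ 1.

Compute the curl of F = (0, 17x y^2 + 17x, 17z):
    (∇ × F)_x = ∂F_z/∂y - ∂F_y/∂z = 0,
    (∇ × F)_y = ∂F_x/∂z - ∂F_z/∂x = 0,
    (∇ × F)_z = ∂F_y/∂x - ∂F_x/∂y = 17y^2 + 17.

On z = 0, (curl F)_z = 17y^2 + 17.

Convert to polar (x = r cos θ, y = r sin θ, dA = r dr dθ); the integrand becomes 17r^2sin(θ)^2 + 17, so

    ∬_D (curl F)_z dA = ∫_0^{2π} ∫_0^{1} (17r^2sin(θ)^2 + 17) · r dr dθ.

Inner (r from 0 to 1): 17sin(θ)^2/4 + 17/2.
Outer (θ from 0 to 2π): 85π/4.

Therefore ∮_C F · dr = 85π/4.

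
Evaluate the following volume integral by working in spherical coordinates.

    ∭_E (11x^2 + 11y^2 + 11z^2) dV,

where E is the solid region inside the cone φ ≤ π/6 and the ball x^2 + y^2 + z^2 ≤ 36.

In spherical coordinates, x = ρ sin(φ) cos(θ), y = ρ sin(φ) sin(θ), z = ρ cos(φ), and dV = ρ^2 sin(φ) dρ dφ dθ.

The integrand becomes 11ρ^2, so

    ∭_E (11x^2 + 11y^2 + 11z^2) dV = ∫_{0}^{2π} ∫_{0}^{π/6} ∫_{0}^{6} (11ρ^2) · ρ^2 sin(φ) dρ dφ dθ.

Inner (ρ): 85536sin(φ)/5.
Middle (φ): 85536/5 - 42768sqrt(3)/5.
Outer (θ): 85536π (2 - sqrt(3))/5.

Therefore the triple integral equals 85536π (2 - sqrt(3))/5.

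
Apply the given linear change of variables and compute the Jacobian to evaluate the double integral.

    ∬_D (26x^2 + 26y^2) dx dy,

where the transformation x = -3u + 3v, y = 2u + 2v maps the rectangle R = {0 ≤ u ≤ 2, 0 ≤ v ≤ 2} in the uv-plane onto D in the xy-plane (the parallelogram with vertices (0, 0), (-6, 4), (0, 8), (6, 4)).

Compute the Jacobian determinant of (x, y) with respect to (u, v):

    ∂(x,y)/∂(u,v) = | -3  3 | = (-3)(2) - (3)(2) = -12.
                   | 2  2 |

Its absolute value is |J| = 12 (the area scaling factor).

Substituting x = -3u + 3v, y = 2u + 2v into the integrand,

    26x^2 + 26y^2 → 338u^2 - 260u v + 338v^2,

so the integral becomes

    ∬_R (338u^2 - 260u v + 338v^2) · |J| du dv = ∫_0^2 ∫_0^2 (4056u^2 - 3120u v + 4056v^2) dv du.

Inner (v): 8112u^2 - 6240u + 10816.
Outer (u): 30784.

Therefore ∬_D (26x^2 + 26y^2) dx dy = 30784.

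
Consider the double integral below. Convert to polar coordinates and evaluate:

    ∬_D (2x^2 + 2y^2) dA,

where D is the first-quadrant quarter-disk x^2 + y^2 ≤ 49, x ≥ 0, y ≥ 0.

The region D is 0 ≤ r ≤ 7, 0 ≤ θ ≤ π/2 in polar coordinates, where x = r cos(θ), y = r sin(θ), and dA = r dr dθ.

Under the substitution, the integrand becomes 2r^2, so

    ∬_D (2x^2 + 2y^2) dA = ∫_{0}^{π/2} ∫_{0}^{7} (2r^2) · r dr dθ.

Inner integral (in r): ∫_{0}^{7} (2r^2) · r dr = 2401/2.

Outer integral (in θ): ∫_{0}^{π/2} (2401/2) dθ = 2401π/4.

Therefore ∬_D (2x^2 + 2y^2) dA = 2401π/4.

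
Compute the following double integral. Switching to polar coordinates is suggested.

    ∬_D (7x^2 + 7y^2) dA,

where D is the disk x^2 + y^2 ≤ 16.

The region D is 0 ≤ r ≤ 4, 0 ≤ θ ≤ 2π in polar coordinates, where x = r cos(θ), y = r sin(θ), and dA = r dr dθ.

Under the substitution, the integrand becomes 7r^2, so

    ∬_D (7x^2 + 7y^2) dA = ∫_{0}^{2π} ∫_{0}^{4} (7r^2) · r dr dθ.

Inner integral (in r): ∫_{0}^{4} (7r^2) · r dr = 448.

Outer integral (in θ): ∫_{0}^{2π} (448) dθ = 896π.

Therefore ∬_D (7x^2 + 7y^2) dA = 896π.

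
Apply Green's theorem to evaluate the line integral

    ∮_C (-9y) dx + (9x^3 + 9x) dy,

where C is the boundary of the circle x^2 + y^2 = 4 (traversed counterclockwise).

Green's theorem converts the closed line integral into a double integral over the enclosed region D:

    ∮_C P dx + Q dy = ∬_D (∂Q/∂x - ∂P/∂y) dA.

Here P = -9y, Q = 9x^3 + 9x, so

    ∂Q/∂x = 27x^2 + 9,    ∂P/∂y = -9,
    ∂Q/∂x - ∂P/∂y = 27x^2 + 18.

D is the region x^2 + y^2 ≤ 4. Evaluating the double integral:

In polar coordinates (x = r cos θ, y = r sin θ, dA = r dr dθ) the integrand becomes 27r^2cos(θ)^2 + 18, so

    ∬_D (27x^2 + 18) dA = ∫_0^{2π} ∫_0^{2} (27r^2cos(θ)^2 + 18) · r dr dθ.

Inner (r from 0 to 2): 108cos(θ)^2 + 36.
Outer (θ from 0 to 2π): 180π.

Therefore ∮_C P dx + Q dy = 180π.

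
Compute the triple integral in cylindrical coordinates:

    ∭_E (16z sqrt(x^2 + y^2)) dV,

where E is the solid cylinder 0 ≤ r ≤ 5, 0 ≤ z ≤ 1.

In cylindrical coordinates, x = r cos(θ), y = r sin(θ), z = z, and dV = r dr dθ dz.

The integrand becomes 16r z, so

    ∭_E (16z sqrt(x^2 + y^2)) dV = ∫_{0}^{2π} ∫_{0}^{5} ∫_{0}^{1} (16r z) · r dz dr dθ.

Inner (z): 8r^2.
Middle (r from 0 to 5): 1000/3.
Outer (θ): 2000π/3.

Therefore the triple integral equals 2000π/3.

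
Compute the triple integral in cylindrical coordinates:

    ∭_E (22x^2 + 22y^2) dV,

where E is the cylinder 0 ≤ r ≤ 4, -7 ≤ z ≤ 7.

In cylindrical coordinates, x = r cos(θ), y = r sin(θ), z = z, and dV = r dr dθ dz.

The integrand becomes 22r^2, so

    ∭_E (22x^2 + 22y^2) dV = ∫_{0}^{2π} ∫_{0}^{4} ∫_{-7}^{7} (22r^2) · r dz dr dθ.

Inner (z): 308r^3.
Middle (r from 0 to 4): 19712.
Outer (θ): 39424π.

Therefore the triple integral equals 39424π.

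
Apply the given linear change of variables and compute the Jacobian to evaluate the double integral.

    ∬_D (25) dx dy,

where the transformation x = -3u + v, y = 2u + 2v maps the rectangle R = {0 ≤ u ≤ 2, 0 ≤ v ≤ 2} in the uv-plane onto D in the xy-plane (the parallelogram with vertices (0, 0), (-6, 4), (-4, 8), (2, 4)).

Compute the Jacobian determinant of (x, y) with respect to (u, v):

    ∂(x,y)/∂(u,v) = | -3  1 | = (-3)(2) - (1)(2) = -8.
                   | 2  2 |

Its absolute value is |J| = 8 (the area scaling factor).

Substituting x = -3u + v, y = 2u + 2v into the integrand,

    25 → 25,

so the integral becomes

    ∬_R (25) · |J| du dv = ∫_0^2 ∫_0^2 (200) dv du.

Inner (v): 400.
Outer (u): 800.

Therefore ∬_D (25) dx dy = 800.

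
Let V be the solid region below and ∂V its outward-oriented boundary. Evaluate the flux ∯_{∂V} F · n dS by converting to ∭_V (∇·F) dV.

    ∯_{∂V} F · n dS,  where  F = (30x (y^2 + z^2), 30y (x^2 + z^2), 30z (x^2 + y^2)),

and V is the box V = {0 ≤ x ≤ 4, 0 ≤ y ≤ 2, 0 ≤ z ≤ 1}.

By the divergence theorem,

    ∯_{∂V} F · n dS = ∭_V (∇ · F) dV.

Compute the divergence:
    ∇ · F = ∂F_x/∂x + ∂F_y/∂y + ∂F_z/∂z = 30y^2 + 30z^2 + 30x^2 + 30z^2 + 30x^2 + 30y^2 = 60x^2 + 60y^2 + 60z^2.

V is a rectangular box, so dV = dx dy dz with 0 ≤ x ≤ 4, 0 ≤ y ≤ 2, 0 ≤ z ≤ 1.

Integrate (60x^2 + 60y^2 + 60z^2) over V as an iterated integral:

    ∭_V (∇·F) dV = ∫_0^{4} ∫_0^{2} ∫_0^{1} (60x^2 + 60y^2 + 60z^2) dz dy dx.

Inner (z from 0 to 1): 60x^2 + 60y^2 + 20.
Middle (y from 0 to 2): 120x^2 + 200.
Outer (x from 0 to 4): 3360.

Therefore ∯_{∂V} F · n dS = 3360.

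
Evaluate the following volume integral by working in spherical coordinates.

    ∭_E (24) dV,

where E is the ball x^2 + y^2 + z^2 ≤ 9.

In spherical coordinates, x = ρ sin(φ) cos(θ), y = ρ sin(φ) sin(θ), z = ρ cos(φ), and dV = ρ^2 sin(φ) dρ dφ dθ.

The integrand becomes 24, so

    ∭_E (24) dV = ∫_{0}^{2π} ∫_{0}^{π} ∫_{0}^{3} (24) · ρ^2 sin(φ) dρ dφ dθ.

Inner (ρ): 216sin(φ).
Middle (φ): 432.
Outer (θ): 864π.

Therefore the triple integral equals 864π.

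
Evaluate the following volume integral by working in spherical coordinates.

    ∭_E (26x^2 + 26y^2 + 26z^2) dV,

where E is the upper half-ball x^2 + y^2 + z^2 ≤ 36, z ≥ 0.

In spherical coordinates, x = ρ sin(φ) cos(θ), y = ρ sin(φ) sin(θ), z = ρ cos(φ), and dV = ρ^2 sin(φ) dρ dφ dθ.

The integrand becomes 26ρ^2, so

    ∭_E (26x^2 + 26y^2 + 26z^2) dV = ∫_{0}^{2π} ∫_{0}^{π/2} ∫_{0}^{6} (26ρ^2) · ρ^2 sin(φ) dρ dφ dθ.

Inner (ρ): 202176sin(φ)/5.
Middle (φ): 202176/5.
Outer (θ): 404352π/5.

Therefore the triple integral equals 404352π/5.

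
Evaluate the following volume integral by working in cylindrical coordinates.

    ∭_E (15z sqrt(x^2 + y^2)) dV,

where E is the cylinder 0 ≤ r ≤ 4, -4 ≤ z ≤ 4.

In cylindrical coordinates, x = r cos(θ), y = r sin(θ), z = z, and dV = r dr dθ dz.

The integrand becomes 15r z, so

    ∭_E (15z sqrt(x^2 + y^2)) dV = ∫_{0}^{2π} ∫_{0}^{4} ∫_{-4}^{4} (15r z) · r dz dr dθ.

Inner (z): 0.
Middle (r from 0 to 4): 0.
Outer (θ): 0.

Therefore the triple integral equals 0.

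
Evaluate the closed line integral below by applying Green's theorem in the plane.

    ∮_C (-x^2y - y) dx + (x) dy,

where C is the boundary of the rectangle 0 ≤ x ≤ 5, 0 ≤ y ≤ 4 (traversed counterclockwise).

Green's theorem converts the closed line integral into a double integral over the enclosed region D:

    ∮_C P dx + Q dy = ∬_D (∂Q/∂x - ∂P/∂y) dA.

Here P = -x^2y - y, Q = x, so

    ∂Q/∂x = 1,    ∂P/∂y = -x^2 - 1,
    ∂Q/∂x - ∂P/∂y = x^2 + 2.

D is the region 0 ≤ x ≤ 5, 0 ≤ y ≤ 4. Evaluating the double integral:

    ∬_D (x^2 + 2) dA = ∫_0^{5} ∫_0^{4} (x^2 + 2) dy dx.

Inner (y from 0 to 4): 4x^2 + 8.
Outer (x from 0 to 5): 620/3.

Therefore ∮_C P dx + Q dy = 620/3.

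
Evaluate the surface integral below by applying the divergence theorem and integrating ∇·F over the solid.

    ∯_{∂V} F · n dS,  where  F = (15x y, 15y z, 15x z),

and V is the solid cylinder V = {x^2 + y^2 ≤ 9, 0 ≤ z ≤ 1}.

By the divergence theorem,

    ∯_{∂V} F · n dS = ∭_V (∇ · F) dV.

Compute the divergence:
    ∇ · F = ∂F_x/∂x + ∂F_y/∂y + ∂F_z/∂z = 15y + 15z + 15x = 15x + 15y + 15z.

In cylindrical coordinates, x = r cos(θ), y = r sin(θ), z = z, dV = r dr dθ dz, with 0 ≤ r ≤ 3, 0 ≤ θ ≤ 2π, 0 ≤ z ≤ 1.

The integrand, after substitution and multiplying by the volume element, becomes (15sqrt(2)r sin(θ + π/4) + 15z) · r, so

    ∭_V (∇·F) dV = ∫_0^{2π} ∫_0^{3} ∫_0^{1} (15sqrt(2)r sin(θ + π/4) + 15z) · r dz dr dθ.

Inner (z from 0 to 1): 15r (2sqrt(2)r sin(θ + π/4) + 1)/2.
Middle (r from 0 to 3): 135sqrt(2)sin(θ + π/4) + 135/4.
Outer (θ from 0 to 2π): 135π/2.

Therefore ∯_{∂V} F · n dS = 135π/2.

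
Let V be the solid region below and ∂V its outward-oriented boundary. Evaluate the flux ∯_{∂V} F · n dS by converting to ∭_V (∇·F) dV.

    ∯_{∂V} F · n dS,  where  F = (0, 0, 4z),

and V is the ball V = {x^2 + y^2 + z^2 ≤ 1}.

By the divergence theorem,

    ∯_{∂V} F · n dS = ∭_V (∇ · F) dV.

Compute the divergence:
    ∇ · F = ∂F_x/∂x + ∂F_y/∂y + ∂F_z/∂z = 0 + 0 + 4 = 4.

In spherical coordinates, x = ρ sin(φ) cos(θ), y = ρ sin(φ) sin(θ), z = ρ cos(φ), dV = ρ^2 sin(φ) dρ dφ dθ, with 0 ≤ ρ ≤ 1, 0 ≤ φ ≤ π, 0 ≤ θ ≤ 2π.

The integrand, after substitution and multiplying by the volume element, becomes (4) · ρ^2 sin(φ), so

    ∭_V (∇·F) dV = ∫_0^{2π} ∫_0^{π} ∫_0^{1} (4) · ρ^2 sin(φ) dρ dφ dθ.

Inner (ρ from 0 to 1): 4sin(φ)/3.
Middle (φ from 0 to π): 8/3.
Outer (θ from 0 to 2π): 16π/3.

Therefore ∯_{∂V} F · n dS = 16π/3.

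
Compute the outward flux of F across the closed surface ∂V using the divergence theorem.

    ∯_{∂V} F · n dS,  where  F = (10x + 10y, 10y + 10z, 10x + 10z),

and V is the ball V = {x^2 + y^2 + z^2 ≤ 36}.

By the divergence theorem,

    ∯_{∂V} F · n dS = ∭_V (∇ · F) dV.

Compute the divergence:
    ∇ · F = ∂F_x/∂x + ∂F_y/∂y + ∂F_z/∂z = 10 + 10 + 10 = 30.

In spherical coordinates, x = ρ sin(φ) cos(θ), y = ρ sin(φ) sin(θ), z = ρ cos(φ), dV = ρ^2 sin(φ) dρ dφ dθ, with 0 ≤ ρ ≤ 6, 0 ≤ φ ≤ π, 0 ≤ θ ≤ 2π.

The integrand, after substitution and multiplying by the volume element, becomes (30) · ρ^2 sin(φ), so

    ∭_V (∇·F) dV = ∫_0^{2π} ∫_0^{π} ∫_0^{6} (30) · ρ^2 sin(φ) dρ dφ dθ.

Inner (ρ from 0 to 6): 2160sin(φ).
Middle (φ from 0 to π): 4320.
Outer (θ from 0 to 2π): 8640π.

Therefore ∯_{∂V} F · n dS = 8640π.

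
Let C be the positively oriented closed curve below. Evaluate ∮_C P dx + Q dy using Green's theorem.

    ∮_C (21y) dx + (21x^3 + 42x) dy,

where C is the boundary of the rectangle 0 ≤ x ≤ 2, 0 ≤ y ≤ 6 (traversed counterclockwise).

Green's theorem converts the closed line integral into a double integral over the enclosed region D:

    ∮_C P dx + Q dy = ∬_D (∂Q/∂x - ∂P/∂y) dA.

Here P = 21y, Q = 21x^3 + 42x, so

    ∂Q/∂x = 63x^2 + 42,    ∂P/∂y = 21,
    ∂Q/∂x - ∂P/∂y = 63x^2 + 21.

D is the region 0 ≤ x ≤ 2, 0 ≤ y ≤ 6. Evaluating the double integral:

    ∬_D (63x^2 + 21) dA = ∫_0^{2} ∫_0^{6} (63x^2 + 21) dy dx.

Inner (y from 0 to 6): 378x^2 + 126.
Outer (x from 0 to 2): 1260.

Therefore ∮_C P dx + Q dy = 1260.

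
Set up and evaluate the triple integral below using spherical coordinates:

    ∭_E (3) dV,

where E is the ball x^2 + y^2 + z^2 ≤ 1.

In spherical coordinates, x = ρ sin(φ) cos(θ), y = ρ sin(φ) sin(θ), z = ρ cos(φ), and dV = ρ^2 sin(φ) dρ dφ dθ.

The integrand becomes 3, so

    ∭_E (3) dV = ∫_{0}^{2π} ∫_{0}^{π} ∫_{0}^{1} (3) · ρ^2 sin(φ) dρ dφ dθ.

Inner (ρ): sin(φ).
Middle (φ): 2.
Outer (θ): 4π.

Therefore the triple integral equals 4π.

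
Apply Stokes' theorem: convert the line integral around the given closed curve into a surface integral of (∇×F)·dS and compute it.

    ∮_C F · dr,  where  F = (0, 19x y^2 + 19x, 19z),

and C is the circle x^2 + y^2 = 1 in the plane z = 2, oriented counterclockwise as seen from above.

Let S be the flat disk x^2 + y^2 ≤ 1 in the plane z = 2, with upward unit normal n̂ = ẑ. By Stokes' theorem,

    ∮_C F · dr = ∬_S (∇ × F) · n̂ dS = ∬_D (curl F)_z dA,

where D is the disk x^2 + y^2 ≤ 1.

Compute the curl of F = (0, 19x y^2 + 19x, 19z):
    (∇ × F)_x = ∂F_z/∂y - ∂F_y/∂z = 0,
    (∇ × F)_y = ∂F_x/∂z - ∂F_z/∂x = 0,
    (∇ × F)_z = ∂F_y/∂x - ∂F_x/∂y = 19y^2 + 19.

On z = 2, (curl F)_z = 19y^2 + 19.

Convert to polar (x = r cos θ, y = r sin θ, dA = r dr dθ); the integrand becomes 19r^2sin(θ)^2 + 19, so

    ∬_D (curl F)_z dA = ∫_0^{2π} ∫_0^{1} (19r^2sin(θ)^2 + 19) · r dr dθ.

Inner (r from 0 to 1): 19sin(θ)^2/4 + 19/2.
Outer (θ from 0 to 2π): 95π/4.

Therefore ∮_C F · dr = 95π/4.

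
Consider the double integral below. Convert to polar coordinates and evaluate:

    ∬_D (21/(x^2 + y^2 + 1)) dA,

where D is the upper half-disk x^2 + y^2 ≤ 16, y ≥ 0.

The region D is 0 ≤ r ≤ 4, 0 ≤ θ ≤ π in polar coordinates, where x = r cos(θ), y = r sin(θ), and dA = r dr dθ.

Under the substitution, the integrand becomes 21/(r^2 + 1), so

    ∬_D (21/(x^2 + y^2 + 1)) dA = ∫_{0}^{π} ∫_{0}^{4} (21/(r^2 + 1)) · r dr dθ.

Inner integral (in r): ∫_{0}^{4} (21/(r^2 + 1)) · r dr = 21log(17)/2.

Outer integral (in θ): ∫_{0}^{π} (21log(17)/2) dθ = 21π log(17)/2.

Therefore ∬_D (21/(x^2 + y^2 + 1)) dA = 21π log(17)/2.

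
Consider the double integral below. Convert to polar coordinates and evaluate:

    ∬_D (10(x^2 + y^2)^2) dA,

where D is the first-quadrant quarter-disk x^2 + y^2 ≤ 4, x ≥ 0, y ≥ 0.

The region D is 0 ≤ r ≤ 2, 0 ≤ θ ≤ π/2 in polar coordinates, where x = r cos(θ), y = r sin(θ), and dA = r dr dθ.

Under the substitution, the integrand becomes 10r^4, so

    ∬_D (10(x^2 + y^2)^2) dA = ∫_{0}^{π/2} ∫_{0}^{2} (10r^4) · r dr dθ.

Inner integral (in r): ∫_{0}^{2} (10r^4) · r dr = 320/3.

Outer integral (in θ): ∫_{0}^{π/2} (320/3) dθ = 160π/3.

Therefore ∬_D (10(x^2 + y^2)^2) dA = 160π/3.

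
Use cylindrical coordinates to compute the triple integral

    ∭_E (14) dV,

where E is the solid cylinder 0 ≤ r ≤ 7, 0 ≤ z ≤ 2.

In cylindrical coordinates, x = r cos(θ), y = r sin(θ), z = z, and dV = r dr dθ dz.

The integrand becomes 14, so

    ∭_E (14) dV = ∫_{0}^{2π} ∫_{0}^{7} ∫_{0}^{2} (14) · r dz dr dθ.

Inner (z): 28r.
Middle (r from 0 to 7): 686.
Outer (θ): 1372π.

Therefore the triple integral equals 1372π.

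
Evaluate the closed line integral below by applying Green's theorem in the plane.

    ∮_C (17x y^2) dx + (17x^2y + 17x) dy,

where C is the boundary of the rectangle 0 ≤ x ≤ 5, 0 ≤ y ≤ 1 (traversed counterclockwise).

Green's theorem converts the closed line integral into a double integral over the enclosed region D:

    ∮_C P dx + Q dy = ∬_D (∂Q/∂x - ∂P/∂y) dA.

Here P = 17x y^2, Q = 17x^2y + 17x, so

    ∂Q/∂x = 34x y + 17,    ∂P/∂y = 34x y,
    ∂Q/∂x - ∂P/∂y = 17.

D is the region 0 ≤ x ≤ 5, 0 ≤ y ≤ 1. Evaluating the double integral:

    ∬_D (17) dA = ∫_0^{5} ∫_0^{1} (17) dy dx.

Inner (y from 0 to 1): 17.
Outer (x from 0 to 5): 85.

Therefore ∮_C P dx + Q dy = 85.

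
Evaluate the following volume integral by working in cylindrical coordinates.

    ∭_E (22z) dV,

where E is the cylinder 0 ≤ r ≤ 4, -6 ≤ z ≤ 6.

In cylindrical coordinates, x = r cos(θ), y = r sin(θ), z = z, and dV = r dr dθ dz.

The integrand becomes 22z, so

    ∭_E (22z) dV = ∫_{0}^{2π} ∫_{0}^{4} ∫_{-6}^{6} (22z) · r dz dr dθ.

Inner (z): 0.
Middle (r from 0 to 4): 0.
Outer (θ): 0.

Therefore the triple integral equals 0.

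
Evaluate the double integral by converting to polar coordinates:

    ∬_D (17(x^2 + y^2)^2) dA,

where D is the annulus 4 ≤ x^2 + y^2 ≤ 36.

The region D is 2 ≤ r ≤ 6, 0 ≤ θ ≤ 2π in polar coordinates, where x = r cos(θ), y = r sin(θ), and dA = r dr dθ.

Under the substitution, the integrand becomes 17r^4, so

    ∬_D (17(x^2 + y^2)^2) dA = ∫_{0}^{2π} ∫_{2}^{6} (17r^4) · r dr dθ.

Inner integral (in r): ∫_{2}^{6} (17r^4) · r dr = 396032/3.

Outer integral (in θ): ∫_{0}^{2π} (396032/3) dθ = 792064π/3.

Therefore ∬_D (17(x^2 + y^2)^2) dA = 792064π/3.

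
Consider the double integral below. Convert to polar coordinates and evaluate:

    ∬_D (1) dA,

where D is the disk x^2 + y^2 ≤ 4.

The region D is 0 ≤ r ≤ 2, 0 ≤ θ ≤ 2π in polar coordinates, where x = r cos(θ), y = r sin(θ), and dA = r dr dθ.

Under the substitution, the integrand becomes 1, so

    ∬_D (1) dA = ∫_{0}^{2π} ∫_{0}^{2} (1) · r dr dθ.

Inner integral (in r): ∫_{0}^{2} (1) · r dr = 2.

Outer integral (in θ): ∫_{0}^{2π} (2) dθ = 4π.

Therefore ∬_D (1) dA = 4π.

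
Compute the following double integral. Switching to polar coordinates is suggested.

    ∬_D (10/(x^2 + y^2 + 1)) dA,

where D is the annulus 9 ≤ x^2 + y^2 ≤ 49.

The region D is 3 ≤ r ≤ 7, 0 ≤ θ ≤ 2π in polar coordinates, where x = r cos(θ), y = r sin(θ), and dA = r dr dθ.

Under the substitution, the integrand becomes 10/(r^2 + 1), so

    ∬_D (10/(x^2 + y^2 + 1)) dA = ∫_{0}^{2π} ∫_{3}^{7} (10/(r^2 + 1)) · r dr dθ.

Inner integral (in r): ∫_{3}^{7} (10/(r^2 + 1)) · r dr = log(3125).

Outer integral (in θ): ∫_{0}^{2π} (log(3125)) dθ = 10π log(5).

Therefore ∬_D (10/(x^2 + y^2 + 1)) dA = 10π log(5).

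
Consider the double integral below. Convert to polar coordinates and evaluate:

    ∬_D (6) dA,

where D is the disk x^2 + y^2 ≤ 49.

The region D is 0 ≤ r ≤ 7, 0 ≤ θ ≤ 2π in polar coordinates, where x = r cos(θ), y = r sin(θ), and dA = r dr dθ.

Under the substitution, the integrand becomes 6, so

    ∬_D (6) dA = ∫_{0}^{2π} ∫_{0}^{7} (6) · r dr dθ.

Inner integral (in r): ∫_{0}^{7} (6) · r dr = 147.

Outer integral (in θ): ∫_{0}^{2π} (147) dθ = 294π.

Therefore ∬_D (6) dA = 294π.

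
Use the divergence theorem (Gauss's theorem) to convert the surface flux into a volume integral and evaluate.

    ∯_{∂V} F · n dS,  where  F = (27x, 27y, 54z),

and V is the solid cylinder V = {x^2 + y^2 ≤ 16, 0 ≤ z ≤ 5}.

By the divergence theorem,

    ∯_{∂V} F · n dS = ∭_V (∇ · F) dV.

Compute the divergence:
    ∇ · F = ∂F_x/∂x + ∂F_y/∂y + ∂F_z/∂z = 27 + 27 + 54 = 108.

In cylindrical coordinates, x = r cos(θ), y = r sin(θ), z = z, dV = r dr dθ dz, with 0 ≤ r ≤ 4, 0 ≤ θ ≤ 2π, 0 ≤ z ≤ 5.

The integrand, after substitution and multiplying by the volume element, becomes (108) · r, so

    ∭_V (∇·F) dV = ∫_0^{2π} ∫_0^{4} ∫_0^{5} (108) · r dz dr dθ.

Inner (z from 0 to 5): 540r.
Middle (r from 0 to 4): 4320.
Outer (θ from 0 to 2π): 8640π.

Therefore ∯_{∂V} F · n dS = 8640π.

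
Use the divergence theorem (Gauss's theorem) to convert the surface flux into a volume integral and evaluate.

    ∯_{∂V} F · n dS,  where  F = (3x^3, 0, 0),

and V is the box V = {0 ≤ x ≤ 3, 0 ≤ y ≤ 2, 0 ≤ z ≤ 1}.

By the divergence theorem,

    ∯_{∂V} F · n dS = ∭_V (∇ · F) dV.

Compute the divergence:
    ∇ · F = ∂F_x/∂x + ∂F_y/∂y + ∂F_z/∂z = 9x^2 + 0 + 0 = 9x^2.

V is a rectangular box, so dV = dx dy dz with 0 ≤ x ≤ 3, 0 ≤ y ≤ 2, 0 ≤ z ≤ 1.

Integrate (9x^2) over V as an iterated integral:

    ∭_V (∇·F) dV = ∫_0^{3} ∫_0^{2} ∫_0^{1} (9x^2) dz dy dx.

Inner (z from 0 to 1): 9x^2.
Middle (y from 0 to 2): 18x^2.
Outer (x from 0 to 3): 162.

Therefore ∯_{∂V} F · n dS = 162.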